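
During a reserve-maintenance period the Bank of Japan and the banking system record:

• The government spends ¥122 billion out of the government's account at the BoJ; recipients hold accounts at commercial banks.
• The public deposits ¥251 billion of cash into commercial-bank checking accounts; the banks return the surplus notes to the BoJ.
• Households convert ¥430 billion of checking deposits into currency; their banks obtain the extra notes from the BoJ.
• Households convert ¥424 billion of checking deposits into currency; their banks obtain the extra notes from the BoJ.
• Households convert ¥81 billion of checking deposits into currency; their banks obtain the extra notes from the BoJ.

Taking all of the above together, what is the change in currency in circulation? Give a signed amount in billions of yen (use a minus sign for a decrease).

Government spending ¥122 billion: no currency enters or leaves circulation → 0.
Currency deposit ¥251 billion: notes return to the central bank → −¥251B.
Currency withdrawal ¥430 billion: notes leave the central bank → +¥430B.
Currency withdrawal ¥424 billion: notes leave the central bank → +¥424B.
Currency withdrawal ¥81 billion: notes leave the central bank → +¥81B.
Net: 0 − 251 + 430 + 424 + 81 = +¥684 billion.

+¥684 billion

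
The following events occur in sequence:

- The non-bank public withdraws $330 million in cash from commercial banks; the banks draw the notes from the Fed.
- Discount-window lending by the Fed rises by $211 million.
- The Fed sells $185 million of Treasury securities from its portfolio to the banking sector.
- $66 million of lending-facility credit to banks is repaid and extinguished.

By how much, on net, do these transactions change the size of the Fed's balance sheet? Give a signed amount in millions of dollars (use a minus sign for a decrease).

Currency withdrawal $330 million: only the composition of liabilities changes → 0.
Discount-window loan $211 million: a Fed asset is acquired → +$211M.
OMO sale (to banks) $185 million: a Fed asset is shed → −$185M.
Discount-window repayment $66 million: a Fed asset is shed → −$66M.
Net: 0 + 211 − 185 − 66 = -$40 million.

-$40 million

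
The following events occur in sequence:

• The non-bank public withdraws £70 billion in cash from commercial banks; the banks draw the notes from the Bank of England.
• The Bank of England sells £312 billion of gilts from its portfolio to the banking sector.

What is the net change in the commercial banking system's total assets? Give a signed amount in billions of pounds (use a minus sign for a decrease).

-£70 billion

Bank of England balance sheet:
  Assets:      Securities −£312B
  Liabilities: Bank reserves −£382B, Currency in circulation +£70B
Commercial banking system:
  Assets:      Reserves at CB −£382B, Securities +£312B
  Liabilities: Checkable deposits −£70B
Change in total bank assets = -£70 billion.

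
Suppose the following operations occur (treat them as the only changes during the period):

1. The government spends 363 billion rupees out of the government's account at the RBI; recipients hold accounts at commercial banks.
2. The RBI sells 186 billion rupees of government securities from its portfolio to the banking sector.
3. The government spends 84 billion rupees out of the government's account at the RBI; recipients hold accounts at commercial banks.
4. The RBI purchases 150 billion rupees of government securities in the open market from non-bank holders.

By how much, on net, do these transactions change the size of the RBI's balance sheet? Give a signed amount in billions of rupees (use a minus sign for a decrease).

-36 billion

Government spending 363 billion rupees: only the composition of liabilities changes → 0.
OMO sale (to banks) 186 billion rupees: an RBI asset is shed → −186B.
Government spending 84 billion rupees: only the composition of liabilities changes → 0.
Asset purchase (from non-banks) 150 billion rupees: an RBI asset is acquired → +150B.
Net: 0 − 186 + 0 + 150 = -36 billion.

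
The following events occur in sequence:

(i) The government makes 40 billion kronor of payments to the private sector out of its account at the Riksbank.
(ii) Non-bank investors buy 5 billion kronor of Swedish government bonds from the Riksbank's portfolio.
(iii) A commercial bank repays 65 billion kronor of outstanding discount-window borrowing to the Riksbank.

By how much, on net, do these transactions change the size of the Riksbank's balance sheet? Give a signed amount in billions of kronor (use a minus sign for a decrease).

Riksbank balance sheet:
  Assets:      Securities −5B, Loans to banks −65B
  Liabilities: Bank reserves −30B, Government deposits −40B
Commercial banking system:
  Assets:      Reserves at CB −30B
  Liabilities: Checkable deposits +35B, Borrowings from CB −65B
Change in total Riksbank assets = -70 billion.

-70 billion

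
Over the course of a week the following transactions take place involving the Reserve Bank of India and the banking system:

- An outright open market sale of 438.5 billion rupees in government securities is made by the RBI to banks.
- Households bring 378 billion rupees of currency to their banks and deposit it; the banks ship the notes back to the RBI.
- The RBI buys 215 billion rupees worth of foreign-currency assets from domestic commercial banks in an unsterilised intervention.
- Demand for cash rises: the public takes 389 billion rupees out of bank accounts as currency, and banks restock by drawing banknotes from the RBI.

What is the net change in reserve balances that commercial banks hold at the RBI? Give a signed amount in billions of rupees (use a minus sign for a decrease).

OMO sale (to banks) 438.5 billion rupees: the buying banks pay out of their reserve balances → −438.5B.
Currency deposit 378 billion rupees: returned notes are swapped for reserve credit → +378B.
FX purchase 215 billion rupees: the RBI pays by crediting reserve accounts → +215B.
Currency withdrawal 389 billion rupees: banks swap reserves for currency → −389B.
Net: −438.5 + 378 + 215 − 389 = -234.5 billion.

-234.5 billion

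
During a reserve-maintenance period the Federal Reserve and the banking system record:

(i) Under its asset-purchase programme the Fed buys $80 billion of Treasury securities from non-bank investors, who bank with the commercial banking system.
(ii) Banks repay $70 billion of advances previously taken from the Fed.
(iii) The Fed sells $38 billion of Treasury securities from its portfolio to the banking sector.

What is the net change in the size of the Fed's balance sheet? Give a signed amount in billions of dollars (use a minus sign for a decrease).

Asset purchase (from non-banks) $80 billion: a Fed asset is acquired → +$80B.
Discount-window repayment $70 billion: a Fed asset is shed → −$70B.
OMO sale (to banks) $38 billion: a Fed asset is shed → −$38B.
Net: 80 − 70 − 38 = -$28 billion.

-$28 billion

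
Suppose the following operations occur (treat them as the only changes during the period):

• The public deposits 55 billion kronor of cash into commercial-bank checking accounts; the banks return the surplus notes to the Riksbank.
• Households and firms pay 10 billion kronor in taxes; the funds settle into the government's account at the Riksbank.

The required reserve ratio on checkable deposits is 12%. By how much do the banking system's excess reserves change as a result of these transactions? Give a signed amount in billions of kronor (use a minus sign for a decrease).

+39.6 billion

Currency deposit 55 billion kronor: reserves +55B, deposits +55B.
Government account inflow 10 billion kronor: reserves −10B, deposits −10B.
Totals: Δreserves = +45B, Δdeposits = +45B.
Δrequired reserves = 12% × +45B = +5.4B.
Δexcess reserves = Δreserves − Δrequired = +45B − (+5.4B) = +39.6 billion.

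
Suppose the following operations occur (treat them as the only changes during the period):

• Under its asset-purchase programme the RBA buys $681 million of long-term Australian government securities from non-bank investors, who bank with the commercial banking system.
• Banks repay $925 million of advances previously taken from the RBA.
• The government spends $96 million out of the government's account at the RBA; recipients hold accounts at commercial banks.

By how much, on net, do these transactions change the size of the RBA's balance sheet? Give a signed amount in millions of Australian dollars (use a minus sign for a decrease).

-$244 million

Asset purchase (from non-banks) $681 million: an RBA asset is acquired → +$681M.
Discount-window repayment $925 million: an RBA asset is shed → −$925M.
Government spending $96 million: only the composition of liabilities changes → 0.
Net: 681 − 925 + 0 = -$244 million.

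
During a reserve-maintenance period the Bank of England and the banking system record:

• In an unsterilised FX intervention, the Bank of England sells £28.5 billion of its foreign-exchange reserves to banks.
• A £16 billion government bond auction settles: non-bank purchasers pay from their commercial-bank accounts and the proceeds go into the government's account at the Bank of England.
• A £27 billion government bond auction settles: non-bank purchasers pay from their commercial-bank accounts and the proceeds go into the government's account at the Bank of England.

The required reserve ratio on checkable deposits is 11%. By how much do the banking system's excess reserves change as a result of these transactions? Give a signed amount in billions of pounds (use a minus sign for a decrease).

FX sale £28.5 billion: reserves −£28.5B, deposits 0.
Government account inflow £16 billion: reserves −£16B, deposits −£16B.
Government account inflow £27 billion: reserves −£27B, deposits −£27B.
Totals: Δreserves = −£71.5B, Δdeposits = −£43B.
Δrequired reserves = 11% × −£43B = −£4.73B.
Δexcess reserves = Δreserves − Δrequired = −£71.5B − (−£4.73B) = -£66.77 billion.

-£66.77 billion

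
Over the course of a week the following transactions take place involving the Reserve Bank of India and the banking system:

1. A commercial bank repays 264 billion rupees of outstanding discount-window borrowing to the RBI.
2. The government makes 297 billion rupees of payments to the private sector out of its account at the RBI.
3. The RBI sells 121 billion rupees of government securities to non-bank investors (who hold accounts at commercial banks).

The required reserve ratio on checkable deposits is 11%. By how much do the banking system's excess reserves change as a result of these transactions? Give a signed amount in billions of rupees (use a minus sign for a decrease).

-107.36 billion

Discount-window repayment 264 billion rupees: reserves −264B, deposits 0.
Government spending 297 billion rupees: reserves +297B, deposits +297B.
Asset sale (to non-banks) 121 billion rupees: reserves −121B, deposits −121B.
Totals: Δreserves = −88B, Δdeposits = +176B.
Δrequired reserves = 11% × +176B = +19.36B.
Δexcess reserves = Δreserves − Δrequired = −88B − (+19.36B) = -107.36 billion.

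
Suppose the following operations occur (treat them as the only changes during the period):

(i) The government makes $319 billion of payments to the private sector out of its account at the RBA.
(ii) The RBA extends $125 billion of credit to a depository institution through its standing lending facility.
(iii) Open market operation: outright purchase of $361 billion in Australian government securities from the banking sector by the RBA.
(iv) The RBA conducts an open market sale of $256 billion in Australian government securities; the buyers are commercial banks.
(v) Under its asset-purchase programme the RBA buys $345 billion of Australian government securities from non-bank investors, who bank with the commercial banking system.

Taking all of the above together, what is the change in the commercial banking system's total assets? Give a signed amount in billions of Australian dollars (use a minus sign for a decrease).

RBA balance sheet:
  Assets:      Securities +$450B, Loans to banks +$125B
  Liabilities: Bank reserves +$894B, Government deposits −$319B
Commercial banking system:
  Assets:      Reserves at CB +$894B, Securities −$105B
  Liabilities: Checkable deposits +$664B, Borrowings from CB +$125B
Change in total bank assets = +$789 billion.

+$789 billion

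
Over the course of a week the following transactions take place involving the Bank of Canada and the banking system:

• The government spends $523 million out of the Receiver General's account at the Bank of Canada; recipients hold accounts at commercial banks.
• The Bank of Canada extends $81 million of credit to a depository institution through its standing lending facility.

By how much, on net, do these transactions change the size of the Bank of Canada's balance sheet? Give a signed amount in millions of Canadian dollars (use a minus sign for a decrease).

+$81 million

Government spending $523 million: only the composition of liabilities changes → 0.
Discount-window loan $81 million: a Bank of Canada asset is acquired → +$81M.
Net: 0 + 81 = +$81 million.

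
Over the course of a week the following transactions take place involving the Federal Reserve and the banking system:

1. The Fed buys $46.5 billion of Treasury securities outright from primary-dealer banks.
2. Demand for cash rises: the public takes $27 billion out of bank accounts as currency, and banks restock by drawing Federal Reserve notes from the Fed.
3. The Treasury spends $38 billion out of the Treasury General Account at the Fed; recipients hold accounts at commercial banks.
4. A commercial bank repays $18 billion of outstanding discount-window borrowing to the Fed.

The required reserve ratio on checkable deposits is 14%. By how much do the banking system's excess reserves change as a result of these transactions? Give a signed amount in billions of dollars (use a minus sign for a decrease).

OMO purchase (from banks) $46.5 billion: reserves +$46.5B, deposits 0.
Currency withdrawal $27 billion: reserves −$27B, deposits −$27B.
Government spending $38 billion: reserves +$38B, deposits +$38B.
Discount-window repayment $18 billion: reserves −$18B, deposits 0.
Totals: Δreserves = +$39.5B, Δdeposits = +$11B.
Δrequired reserves = 14% × +$11B = +$1.54B.
Δexcess reserves = Δreserves − Δrequired = +$39.5B − (+$1.54B) = +$37.96 billion.

+$37.96 billion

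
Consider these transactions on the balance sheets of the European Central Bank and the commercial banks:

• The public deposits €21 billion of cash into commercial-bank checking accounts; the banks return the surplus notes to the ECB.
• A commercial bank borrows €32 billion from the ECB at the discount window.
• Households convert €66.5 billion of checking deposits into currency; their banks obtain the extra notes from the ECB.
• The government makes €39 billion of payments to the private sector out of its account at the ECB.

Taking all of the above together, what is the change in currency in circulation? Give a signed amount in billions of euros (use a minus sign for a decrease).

ECB balance sheet:
  Assets:      Loans to banks +€32B
  Liabilities: Bank reserves +€25.5B, Currency in circulation +€45.5B, Government deposits −€39B
So the change in currency in circulation is +€45.5 billion.

+€45.5 billion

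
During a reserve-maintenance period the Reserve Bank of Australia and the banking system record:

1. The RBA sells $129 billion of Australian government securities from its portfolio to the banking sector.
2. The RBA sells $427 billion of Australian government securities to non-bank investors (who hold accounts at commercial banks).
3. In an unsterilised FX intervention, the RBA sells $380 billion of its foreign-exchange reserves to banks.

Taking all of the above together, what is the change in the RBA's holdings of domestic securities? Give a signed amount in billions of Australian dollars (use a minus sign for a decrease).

OMO sale (to banks) $129 billion: securities removed from the RBA's portfolio → −$129B.
Asset sale (to non-banks) $427 billion: securities removed from the RBA's portfolio → −$427B.
FX sale $380 billion: the RBA's securities portfolio is untouched → 0.
Net: −129 − 427 + 0 = -$556 billion.

-$556 billion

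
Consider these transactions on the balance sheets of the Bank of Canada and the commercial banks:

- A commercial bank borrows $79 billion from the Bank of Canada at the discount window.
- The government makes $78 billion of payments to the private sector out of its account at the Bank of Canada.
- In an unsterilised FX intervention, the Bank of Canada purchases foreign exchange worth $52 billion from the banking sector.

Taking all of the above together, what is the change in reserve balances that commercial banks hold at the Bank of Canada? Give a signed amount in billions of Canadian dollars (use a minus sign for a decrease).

Discount-window loan $79 billion: the loan is credited to the bank's reserve account → +$79B.
Government spending $78 billion: government payments flow into bank reserve accounts → +$78B.
FX purchase $52 billion: the Bank of Canada pays by crediting reserve accounts → +$52B.
Net: 79 + 78 + 52 = +$209 billion.

+$209 billion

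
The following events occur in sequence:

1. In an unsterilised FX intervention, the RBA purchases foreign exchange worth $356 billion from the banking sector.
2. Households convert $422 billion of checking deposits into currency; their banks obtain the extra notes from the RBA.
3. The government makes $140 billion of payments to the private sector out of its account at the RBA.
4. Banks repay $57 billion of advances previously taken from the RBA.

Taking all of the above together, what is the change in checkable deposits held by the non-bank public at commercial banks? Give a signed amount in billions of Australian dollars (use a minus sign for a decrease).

RBA balance sheet:
  Assets:      Loans to banks −$57B, Foreign assets +$356B
  Liabilities: Bank reserves +$17B, Currency in circulation +$422B, Government deposits −$140B
Commercial banking system:
  Assets:      Reserves at CB +$17B, Foreign assets −$356B
  Liabilities: Checkable deposits −$282B, Borrowings from CB −$57B
So the change in checkable deposits held by the non-bank public at commercial banks is -$282 billion.

-$282 billion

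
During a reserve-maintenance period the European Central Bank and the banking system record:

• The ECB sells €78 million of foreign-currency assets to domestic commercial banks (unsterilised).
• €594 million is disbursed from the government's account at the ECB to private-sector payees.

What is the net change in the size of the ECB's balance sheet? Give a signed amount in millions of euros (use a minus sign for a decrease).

-€78 million

ECB balance sheet:
  Assets:      Foreign assets −€78M
  Liabilities: Bank reserves +€516M, Government deposits −€594M
Change in total ECB assets = -€78 million.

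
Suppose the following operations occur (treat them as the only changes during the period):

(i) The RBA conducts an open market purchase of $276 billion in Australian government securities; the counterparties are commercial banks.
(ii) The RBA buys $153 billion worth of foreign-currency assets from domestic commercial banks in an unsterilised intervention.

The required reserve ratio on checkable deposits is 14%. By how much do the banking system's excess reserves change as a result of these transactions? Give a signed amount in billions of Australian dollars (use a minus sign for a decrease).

+$429 billion

OMO purchase (from banks) $276 billion: reserves +$276B, deposits 0.
FX purchase $153 billion: reserves +$153B, deposits 0.
Totals: Δreserves = +$429B, Δdeposits = 0.
Δrequired reserves = 14% × 0 = 0.
Δexcess reserves = Δreserves − Δrequired = +$429B − (0) = +$429 billion.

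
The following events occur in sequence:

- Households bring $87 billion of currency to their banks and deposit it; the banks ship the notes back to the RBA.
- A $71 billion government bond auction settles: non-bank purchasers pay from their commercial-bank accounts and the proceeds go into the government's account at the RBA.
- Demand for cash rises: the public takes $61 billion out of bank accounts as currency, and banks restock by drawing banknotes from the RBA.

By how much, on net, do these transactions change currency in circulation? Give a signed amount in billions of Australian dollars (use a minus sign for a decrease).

-$26 billion

Currency deposit $87 billion: notes return to the central bank → −$87B.
Government account inflow $71 billion: no currency enters or leaves circulation → 0.
Currency withdrawal $61 billion: notes leave the central bank → +$61B.
Net: −87 + 0 + 61 = -$26 billion.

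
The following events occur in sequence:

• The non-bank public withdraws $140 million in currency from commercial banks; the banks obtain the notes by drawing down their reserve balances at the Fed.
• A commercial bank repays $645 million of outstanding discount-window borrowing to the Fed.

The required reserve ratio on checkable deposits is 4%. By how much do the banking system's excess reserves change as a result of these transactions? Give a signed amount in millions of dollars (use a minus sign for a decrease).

-$779.4 million

Currency withdrawal $140 million: reserves −$140M, deposits −$140M.
Discount-window repayment $645 million: reserves −$645M, deposits 0.
Totals: Δreserves = −$785M, Δdeposits = −$140M.
Δrequired reserves = 4% × −$140M = −$5.6M.
Δexcess reserves = Δreserves − Δrequired = −$785M − (−$5.6M) = -$779.4 million.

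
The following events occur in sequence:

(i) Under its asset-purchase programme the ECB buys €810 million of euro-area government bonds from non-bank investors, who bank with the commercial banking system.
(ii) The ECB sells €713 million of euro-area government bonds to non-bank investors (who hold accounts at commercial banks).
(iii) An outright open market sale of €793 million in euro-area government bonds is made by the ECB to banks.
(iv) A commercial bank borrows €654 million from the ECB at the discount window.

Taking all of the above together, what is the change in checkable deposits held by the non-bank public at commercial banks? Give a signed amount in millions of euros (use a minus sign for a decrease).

+€97 million

ECB balance sheet:
  Assets:      Securities −€696M, Loans to banks +€654M
  Liabilities: Bank reserves −€42M
Commercial banking system:
  Assets:      Reserves at CB −€42M, Securities +€793M
  Liabilities: Checkable deposits +€97M, Borrowings from CB +€654M
So the change in checkable deposits held by the non-bank public at commercial banks is +€97 million.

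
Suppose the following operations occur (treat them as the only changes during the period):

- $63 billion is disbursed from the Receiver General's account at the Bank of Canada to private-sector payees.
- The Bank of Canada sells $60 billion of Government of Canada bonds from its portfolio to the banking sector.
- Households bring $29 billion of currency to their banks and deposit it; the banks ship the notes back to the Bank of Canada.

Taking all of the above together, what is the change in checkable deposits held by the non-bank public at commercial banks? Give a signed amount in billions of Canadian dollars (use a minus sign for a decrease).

+$92 billion

Bank of Canada balance sheet:
  Assets:      Securities −$60B
  Liabilities: Bank reserves +$32B, Currency in circulation −$29B, Government deposits −$63B
Commercial banking system:
  Assets:      Reserves at CB +$32B, Securities +$60B
  Liabilities: Checkable deposits +$92B
So the change in checkable deposits held by the non-bank public at commercial banks is +$92 billion.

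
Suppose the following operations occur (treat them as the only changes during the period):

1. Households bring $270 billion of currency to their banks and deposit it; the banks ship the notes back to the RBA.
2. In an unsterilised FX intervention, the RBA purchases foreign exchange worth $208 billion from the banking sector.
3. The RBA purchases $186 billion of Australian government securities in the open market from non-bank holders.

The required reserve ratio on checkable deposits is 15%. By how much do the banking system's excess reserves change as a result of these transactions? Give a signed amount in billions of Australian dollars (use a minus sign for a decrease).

+$595.6 billion

Currency deposit $270 billion: reserves +$270B, deposits +$270B.
FX purchase $208 billion: reserves +$208B, deposits 0.
Asset purchase (from non-banks) $186 billion: reserves +$186B, deposits +$186B.
Totals: Δreserves = +$664B, Δdeposits = +$456B.
Δrequired reserves = 15% × +$456B = +$68.4B.
Δexcess reserves = Δreserves − Δrequired = +$664B − (+$68.4B) = +$595.6 billion.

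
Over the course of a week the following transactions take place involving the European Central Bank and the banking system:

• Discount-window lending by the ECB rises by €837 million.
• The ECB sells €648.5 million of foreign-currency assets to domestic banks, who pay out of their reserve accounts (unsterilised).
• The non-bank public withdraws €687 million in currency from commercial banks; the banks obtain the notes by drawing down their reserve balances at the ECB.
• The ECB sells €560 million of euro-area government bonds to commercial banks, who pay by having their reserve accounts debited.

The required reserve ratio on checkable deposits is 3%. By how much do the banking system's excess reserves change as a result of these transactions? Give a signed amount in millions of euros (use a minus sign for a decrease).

Discount-window loan €837 million: reserves +€837M, deposits 0.
FX sale €648.5 million: reserves −€648.5M, deposits 0.
Currency withdrawal €687 million: reserves −€687M, deposits −€687M.
OMO sale (to banks) €560 million: reserves −€560M, deposits 0.
Totals: Δreserves = −€1058.5M, Δdeposits = −€687M.
Δrequired reserves = 3% × −€687M = −€20.61M.
Δexcess reserves = Δreserves − Δrequired = −€1058.5M − (−€20.61M) = -€1037.89 million.

-€1037.89 million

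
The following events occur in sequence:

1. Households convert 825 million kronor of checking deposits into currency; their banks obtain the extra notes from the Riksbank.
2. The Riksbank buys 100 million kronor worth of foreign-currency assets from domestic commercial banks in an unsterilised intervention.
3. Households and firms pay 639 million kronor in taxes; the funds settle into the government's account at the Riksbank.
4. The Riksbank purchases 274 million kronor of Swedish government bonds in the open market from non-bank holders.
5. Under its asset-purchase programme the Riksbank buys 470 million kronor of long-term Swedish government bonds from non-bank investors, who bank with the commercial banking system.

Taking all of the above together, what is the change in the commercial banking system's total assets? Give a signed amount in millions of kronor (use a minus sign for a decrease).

Riksbank balance sheet:
  Assets:      Securities +744M, Foreign assets +100M
  Liabilities: Bank reserves −620M, Currency in circulation +825M, Government deposits +639M
Commercial banking system:
  Assets:      Reserves at CB −620M, Foreign assets −100M
  Liabilities: Checkable deposits −720M
Change in total bank assets = -720 million.

-720 million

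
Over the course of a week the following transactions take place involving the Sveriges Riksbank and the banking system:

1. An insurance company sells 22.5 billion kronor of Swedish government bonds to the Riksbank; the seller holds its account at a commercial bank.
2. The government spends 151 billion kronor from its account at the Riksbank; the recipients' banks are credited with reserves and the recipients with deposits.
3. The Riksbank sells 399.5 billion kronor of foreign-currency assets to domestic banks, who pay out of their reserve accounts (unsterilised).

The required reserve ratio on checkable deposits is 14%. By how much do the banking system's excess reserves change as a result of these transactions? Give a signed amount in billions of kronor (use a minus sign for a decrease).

-250.29 billion

Asset purchase (from non-banks) 22.5 billion kronor: reserves +22.5B, deposits +22.5B.
Government spending 151 billion kronor: reserves +151B, deposits +151B.
FX sale 399.5 billion kronor: reserves −399.5B, deposits 0.
Totals: Δreserves = −226B, Δdeposits = +173.5B.
Δrequired reserves = 14% × +173.5B = +24.29B.
Δexcess reserves = Δreserves − Δrequired = −226B − (+24.29B) = -250.29 billion.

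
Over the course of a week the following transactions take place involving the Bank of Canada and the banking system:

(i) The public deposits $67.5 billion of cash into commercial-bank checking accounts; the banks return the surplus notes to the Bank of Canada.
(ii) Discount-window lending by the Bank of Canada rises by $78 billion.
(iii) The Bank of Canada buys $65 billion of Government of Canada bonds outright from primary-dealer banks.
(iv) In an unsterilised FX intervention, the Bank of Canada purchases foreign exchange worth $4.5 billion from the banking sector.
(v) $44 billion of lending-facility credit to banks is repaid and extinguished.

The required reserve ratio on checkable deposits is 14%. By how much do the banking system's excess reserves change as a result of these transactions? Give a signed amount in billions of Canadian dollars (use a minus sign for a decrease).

+$161.55 billion

Currency deposit $67.5 billion: reserves +$67.5B, deposits +$67.5B.
Discount-window loan $78 billion: reserves +$78B, deposits 0.
OMO purchase (from banks) $65 billion: reserves +$65B, deposits 0.
FX purchase $4.5 billion: reserves +$4.5B, deposits 0.
Discount-window repayment $44 billion: reserves −$44B, deposits 0.
Totals: Δreserves = +$171B, Δdeposits = +$67.5B.
Δrequired reserves = 14% × +$67.5B = +$9.45B.
Δexcess reserves = Δreserves − Δrequired = +$171B − (+$9.45B) = +$161.55 billion.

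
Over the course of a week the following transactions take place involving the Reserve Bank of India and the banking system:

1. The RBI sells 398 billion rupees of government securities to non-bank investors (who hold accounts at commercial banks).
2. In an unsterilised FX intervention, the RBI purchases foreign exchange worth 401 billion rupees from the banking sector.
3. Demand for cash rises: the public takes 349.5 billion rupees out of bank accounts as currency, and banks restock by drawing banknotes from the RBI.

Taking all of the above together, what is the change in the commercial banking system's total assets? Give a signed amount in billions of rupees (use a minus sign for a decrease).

-747.5 billion

Asset sale (to non-banks) 398 billion rupees: bank balance sheets shrink → −398B.
FX purchase 401 billion rupees: just an asset swap on bank balance sheets → 0.
Currency withdrawal 349.5 billion rupees: bank balance sheets shrink → −349.5B.
Net: −398 + 0 − 349.5 = -747.5 billion.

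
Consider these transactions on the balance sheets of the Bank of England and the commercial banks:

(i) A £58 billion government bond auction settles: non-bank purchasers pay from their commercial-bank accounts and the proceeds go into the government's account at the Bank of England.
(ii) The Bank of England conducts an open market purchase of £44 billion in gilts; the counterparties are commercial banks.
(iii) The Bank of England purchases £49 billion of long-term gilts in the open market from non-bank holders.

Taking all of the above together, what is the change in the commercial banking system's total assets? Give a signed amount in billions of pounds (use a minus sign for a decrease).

Government account inflow £58 billion: bank balance sheets shrink → −£58B.
OMO purchase (from banks) £44 billion: just an asset swap on bank balance sheets → 0.
Asset purchase (from non-banks) £49 billion: bank balance sheets expand → +£49B.
Net: −58 + 0 + 49 = -£9 billion.

-£9 billion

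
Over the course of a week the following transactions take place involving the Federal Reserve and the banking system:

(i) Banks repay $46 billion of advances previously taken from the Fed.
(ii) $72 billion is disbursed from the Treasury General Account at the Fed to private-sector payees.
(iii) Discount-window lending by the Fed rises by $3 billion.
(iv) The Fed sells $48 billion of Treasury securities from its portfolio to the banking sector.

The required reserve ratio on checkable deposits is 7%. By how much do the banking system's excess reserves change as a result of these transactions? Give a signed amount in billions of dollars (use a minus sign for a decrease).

Discount-window repayment $46 billion: reserves −$46B, deposits 0.
Government spending $72 billion: reserves +$72B, deposits +$72B.
Discount-window loan $3 billion: reserves +$3B, deposits 0.
OMO sale (to banks) $48 billion: reserves −$48B, deposits 0.
Totals: Δreserves = −$19B, Δdeposits = +$72B.
Δrequired reserves = 7% × +$72B = +$5.04B.
Δexcess reserves = Δreserves − Δrequired = −$19B − (+$5.04B) = -$24.04 billion.

-$24.04 billion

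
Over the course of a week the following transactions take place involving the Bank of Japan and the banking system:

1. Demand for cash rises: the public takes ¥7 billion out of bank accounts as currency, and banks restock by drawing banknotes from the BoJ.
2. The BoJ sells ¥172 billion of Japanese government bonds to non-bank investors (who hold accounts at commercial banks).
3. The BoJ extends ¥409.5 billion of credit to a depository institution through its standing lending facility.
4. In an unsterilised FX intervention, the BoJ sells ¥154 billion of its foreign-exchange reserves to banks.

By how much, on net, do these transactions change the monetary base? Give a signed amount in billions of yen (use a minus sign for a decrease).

Currency withdrawal ¥7 billion: just a shift between currency and reserves — both are base money → 0.
Asset sale (to non-banks) ¥172 billion: BoJ balance sheet contracts → −¥172B.
Discount-window loan ¥409.5 billion: BoJ balance sheet expands → +¥409.5B.
FX sale ¥154 billion: BoJ balance sheet contracts → −¥154B.
Net: 0 − 172 + 409.5 − 154 = +¥83.5 billion.

+¥83.5 billion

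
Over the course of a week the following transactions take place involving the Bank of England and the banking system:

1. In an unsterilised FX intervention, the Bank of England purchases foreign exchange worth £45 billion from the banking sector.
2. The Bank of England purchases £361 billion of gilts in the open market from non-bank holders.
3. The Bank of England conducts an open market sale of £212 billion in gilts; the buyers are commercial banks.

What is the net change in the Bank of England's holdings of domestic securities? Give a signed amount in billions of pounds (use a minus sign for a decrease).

FX purchase £45 billion: the Bank of England's securities portfolio is untouched → 0.
Asset purchase (from non-banks) £361 billion: securities added to the Bank of England's portfolio → +£361B.
OMO sale (to banks) £212 billion: securities removed from the Bank of England's portfolio → −£212B.
Net: 0 + 361 − 212 = +£149 billion.

+£149 billion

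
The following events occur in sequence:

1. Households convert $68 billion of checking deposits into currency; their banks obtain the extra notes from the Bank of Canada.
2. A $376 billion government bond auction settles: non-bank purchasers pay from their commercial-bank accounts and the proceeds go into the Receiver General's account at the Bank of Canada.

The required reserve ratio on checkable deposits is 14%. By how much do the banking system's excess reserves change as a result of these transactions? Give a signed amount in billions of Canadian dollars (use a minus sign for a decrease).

Currency withdrawal $68 billion: reserves −$68B, deposits −$68B.
Government account inflow $376 billion: reserves −$376B, deposits −$376B.
Totals: Δreserves = −$444B, Δdeposits = −$444B.
Δrequired reserves = 14% × −$444B = −$62.16B.
Δexcess reserves = Δreserves − Δrequired = −$444B − (−$62.16B) = -$381.84 billion.

-$381.84 billion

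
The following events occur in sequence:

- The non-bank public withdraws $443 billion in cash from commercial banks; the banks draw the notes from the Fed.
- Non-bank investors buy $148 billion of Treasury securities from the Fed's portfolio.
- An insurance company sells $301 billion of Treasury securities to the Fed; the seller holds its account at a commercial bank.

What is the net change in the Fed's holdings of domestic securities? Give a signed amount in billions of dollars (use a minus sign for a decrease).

Currency withdrawal $443 billion: the Fed's securities portfolio is untouched → 0.
Asset sale (to non-banks) $148 billion: securities removed from the Fed's portfolio → −$148B.
Asset purchase (from non-banks) $301 billion: securities added to the Fed's portfolio → +$301B.
Net: 0 − 148 + 301 = +$153 billion.

+$153 billion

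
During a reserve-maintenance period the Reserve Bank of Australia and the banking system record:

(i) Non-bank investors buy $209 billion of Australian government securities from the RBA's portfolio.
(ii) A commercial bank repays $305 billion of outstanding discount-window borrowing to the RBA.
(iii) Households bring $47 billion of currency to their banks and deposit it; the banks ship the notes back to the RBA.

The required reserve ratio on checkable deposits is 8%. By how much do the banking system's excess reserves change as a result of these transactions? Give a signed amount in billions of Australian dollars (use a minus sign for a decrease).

-$454.04 billion

Asset sale (to non-banks) $209 billion: reserves −$209B, deposits −$209B.
Discount-window repayment $305 billion: reserves −$305B, deposits 0.
Currency deposit $47 billion: reserves +$47B, deposits +$47B.
Totals: Δreserves = −$467B, Δdeposits = −$162B.
Δrequired reserves = 8% × −$162B = −$12.96B.
Δexcess reserves = Δreserves − Δrequired = −$467B − (−$12.96B) = -$454.04 billion.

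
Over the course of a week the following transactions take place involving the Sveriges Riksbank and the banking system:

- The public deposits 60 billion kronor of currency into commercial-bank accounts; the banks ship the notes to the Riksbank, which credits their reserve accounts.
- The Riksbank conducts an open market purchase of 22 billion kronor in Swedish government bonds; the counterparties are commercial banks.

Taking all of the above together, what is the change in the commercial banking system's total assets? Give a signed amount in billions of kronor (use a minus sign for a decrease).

+60 billion

Currency deposit 60 billion kronor: bank balance sheets expand → +60B.
OMO purchase (from banks) 22 billion kronor: just an asset swap on bank balance sheets → 0.
Net: 60 + 0 = +60 billion.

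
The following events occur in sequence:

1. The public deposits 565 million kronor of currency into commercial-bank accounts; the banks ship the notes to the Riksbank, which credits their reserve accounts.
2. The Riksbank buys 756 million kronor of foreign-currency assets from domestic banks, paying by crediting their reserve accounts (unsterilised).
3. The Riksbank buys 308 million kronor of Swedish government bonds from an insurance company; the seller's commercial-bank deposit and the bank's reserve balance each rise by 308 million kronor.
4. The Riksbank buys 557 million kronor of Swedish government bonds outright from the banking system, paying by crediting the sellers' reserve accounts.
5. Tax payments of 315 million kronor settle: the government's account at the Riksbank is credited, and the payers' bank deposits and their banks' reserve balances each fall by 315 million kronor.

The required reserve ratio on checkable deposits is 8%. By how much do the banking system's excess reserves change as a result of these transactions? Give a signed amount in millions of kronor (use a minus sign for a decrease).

+1826.36 million

Currency deposit 565 million kronor: reserves +565M, deposits +565M.
FX purchase 756 million kronor: reserves +756M, deposits 0.
Asset purchase (from non-banks) 308 million kronor: reserves +308M, deposits +308M.
OMO purchase (from banks) 557 million kronor: reserves +557M, deposits 0.
Government account inflow 315 million kronor: reserves −315M, deposits −315M.
Totals: Δreserves = +1871M, Δdeposits = +558M.
Δrequired reserves = 8% × +558M = +44.64M.
Δexcess reserves = Δreserves − Δrequired = +1871M − (+44.64M) = +1826.36 million.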